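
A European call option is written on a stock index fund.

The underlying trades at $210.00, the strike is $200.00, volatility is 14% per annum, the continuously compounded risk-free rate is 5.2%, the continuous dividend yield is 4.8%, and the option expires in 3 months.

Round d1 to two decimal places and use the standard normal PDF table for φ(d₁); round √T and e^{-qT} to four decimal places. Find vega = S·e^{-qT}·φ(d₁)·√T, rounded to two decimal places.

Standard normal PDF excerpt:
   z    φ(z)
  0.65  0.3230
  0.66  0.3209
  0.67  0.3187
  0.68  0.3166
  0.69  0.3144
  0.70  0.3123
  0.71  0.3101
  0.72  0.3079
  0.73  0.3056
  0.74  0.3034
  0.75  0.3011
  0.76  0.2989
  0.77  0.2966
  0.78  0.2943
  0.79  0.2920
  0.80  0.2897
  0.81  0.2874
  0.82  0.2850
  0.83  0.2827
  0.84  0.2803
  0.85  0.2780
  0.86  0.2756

T = 0.25;  σ√T = 0.0700
d₁ = [ln(210/200) + (0.052 − 0.048 + 0.14²/2)·0.25] / 0.0700 = [0.0488 + 0.0034] / 0.0700 = 0.7463 which rounds to 0.75
√T = √0.25 = 0.5000
φ(d₁) = φ(0.75) = 0.3011
e^(−qT) = e^(−0.048·0.25) = 0.9881
vega = S·e^(−qT)·φ(d₁)·√T = 210·0.9881·0.3011·0.5000 = 31.2393

31.24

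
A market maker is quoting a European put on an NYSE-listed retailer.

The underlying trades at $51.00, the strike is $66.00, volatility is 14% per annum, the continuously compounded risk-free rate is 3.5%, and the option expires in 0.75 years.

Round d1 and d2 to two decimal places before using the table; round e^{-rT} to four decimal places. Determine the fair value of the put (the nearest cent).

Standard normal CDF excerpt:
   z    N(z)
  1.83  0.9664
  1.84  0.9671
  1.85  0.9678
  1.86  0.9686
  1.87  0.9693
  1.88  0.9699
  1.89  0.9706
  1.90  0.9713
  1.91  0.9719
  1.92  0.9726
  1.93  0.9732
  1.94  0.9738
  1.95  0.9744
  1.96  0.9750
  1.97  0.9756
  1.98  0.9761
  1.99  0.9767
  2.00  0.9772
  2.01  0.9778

$13.36

σ√T = 0.14 × 0.8660 = 0.1212
d₁ = [ln(51/66) + (0.035 + 0.14²/2)·0.75] / 0.1212 = [-0.2578 + 0.0336] / 0.1212 = -1.8494 → -1.85
d₂ = d₁ − σ√T = -1.8494 − 0.1212 = -1.9707 → -1.97
e^(−rT) = e^(−0.035·0.75) = 0.9741
N(−d₂) = N(1.97) = 0.9756;  N(−d₁) = N(1.85) = 0.9678
P = 66·0.9741·0.9756 − 51·0.9678 = 62.7219 − 49.3578 = 13.3641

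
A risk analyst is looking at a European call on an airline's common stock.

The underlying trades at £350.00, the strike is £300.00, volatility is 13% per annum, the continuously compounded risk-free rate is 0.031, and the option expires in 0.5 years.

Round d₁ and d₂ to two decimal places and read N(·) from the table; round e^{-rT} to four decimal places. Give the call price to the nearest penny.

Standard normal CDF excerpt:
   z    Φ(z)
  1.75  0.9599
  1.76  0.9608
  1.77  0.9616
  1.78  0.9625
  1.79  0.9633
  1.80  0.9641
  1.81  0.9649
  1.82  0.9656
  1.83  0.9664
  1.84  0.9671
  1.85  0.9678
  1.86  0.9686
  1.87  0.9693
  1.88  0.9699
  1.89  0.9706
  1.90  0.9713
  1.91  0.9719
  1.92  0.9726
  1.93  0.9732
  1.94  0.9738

£54.93

σ√T = 0.13·√0.5 = 0.0919
d₁ = [ln(350/300) + (0.031 + 0.13²/2)·0.5] / 0.0919 = [0.1542 + 0.0197] / 0.0919 = 1.8915 which rounds to 1.89
d₂ = d₁ − σ√T = 1.8915 − 0.0919 = 1.7996 which rounds to 1.80
exp(−rT) = exp(−0.031·0.5) = 0.9846
N(d₁) = N(1.89) = 0.9706;  N(d₂) = N(1.80) = 0.9641
C = 350·0.9706 − 300·0.9846·0.9641 = 339.7100 − 284.7759 = 54.9341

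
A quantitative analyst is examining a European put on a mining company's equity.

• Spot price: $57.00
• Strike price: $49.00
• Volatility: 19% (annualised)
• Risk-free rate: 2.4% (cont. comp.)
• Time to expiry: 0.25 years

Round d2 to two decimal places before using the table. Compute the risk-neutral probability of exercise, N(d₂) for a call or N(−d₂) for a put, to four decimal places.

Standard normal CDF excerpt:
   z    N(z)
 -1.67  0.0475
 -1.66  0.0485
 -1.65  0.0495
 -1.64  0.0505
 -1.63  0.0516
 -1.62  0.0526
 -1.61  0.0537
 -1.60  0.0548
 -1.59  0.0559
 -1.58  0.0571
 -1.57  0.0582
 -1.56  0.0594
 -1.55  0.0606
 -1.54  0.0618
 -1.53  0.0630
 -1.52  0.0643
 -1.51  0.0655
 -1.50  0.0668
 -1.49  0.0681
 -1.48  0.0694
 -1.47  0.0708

σ√T = 0.19·√0.25 = 0.0950
d₁ = [ln(57/49) + (0.024 + 0.19²/2)·0.25] / 0.0950 = [0.1512 + 0.0105] / 0.0950 = 1.7026 → 1.70
d₂ = d₁ − σ√T = 1.7026 − 0.0950 = 1.6076 → 1.61
Pr(exercise) under Q = N(−d₂) = N(-1.61) = 0.0537

0.0537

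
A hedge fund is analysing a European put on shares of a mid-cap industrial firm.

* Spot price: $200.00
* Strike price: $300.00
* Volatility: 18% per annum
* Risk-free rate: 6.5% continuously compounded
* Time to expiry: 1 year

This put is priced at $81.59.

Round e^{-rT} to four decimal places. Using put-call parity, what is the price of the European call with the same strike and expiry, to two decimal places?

$0.46

exp(−rT) = exp(−0.065·1) = 0.9371
Put-call parity: C − P = S − K·e^(−rT) = 200 − 300·0.9371 = 200 − 281.1300 = -81.1300
C = P + (C − P) = 81.59 + (-81.1300) = 0.4600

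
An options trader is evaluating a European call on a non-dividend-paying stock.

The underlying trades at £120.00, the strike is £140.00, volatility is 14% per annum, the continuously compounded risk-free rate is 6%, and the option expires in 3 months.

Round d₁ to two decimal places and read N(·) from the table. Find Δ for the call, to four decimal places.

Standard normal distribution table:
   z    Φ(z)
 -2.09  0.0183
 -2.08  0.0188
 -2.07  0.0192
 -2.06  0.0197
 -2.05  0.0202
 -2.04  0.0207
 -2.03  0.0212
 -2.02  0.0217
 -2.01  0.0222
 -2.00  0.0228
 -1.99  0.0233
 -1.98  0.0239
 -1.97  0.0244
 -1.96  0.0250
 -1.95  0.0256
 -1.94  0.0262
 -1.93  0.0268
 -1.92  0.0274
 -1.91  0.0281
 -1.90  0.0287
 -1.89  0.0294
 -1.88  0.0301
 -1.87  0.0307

0.0256

T = 0.25;  σ√T = 0.0700
d₁ = [ln(120/140) + (0.06 + ½·0.14²)·0.25] / (σ√T) = (-0.1542 + 0.0175) / 0.0700 = -1.9529 which rounds to -1.95
N(d₁) = N(-1.95) = 0.0256
Δ_call = N(d₁) = 0.0256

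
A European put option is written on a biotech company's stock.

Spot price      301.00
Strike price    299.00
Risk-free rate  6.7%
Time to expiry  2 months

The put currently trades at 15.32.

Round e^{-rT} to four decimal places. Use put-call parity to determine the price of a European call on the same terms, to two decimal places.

e^(−rT) = e^(−0.067·0.1667) = 0.9889
Put-call parity: C − P = S − K·e^(−rT) = 301 − 299·0.9889 = 301 − 295.6811 = 5.3189
C = P + (C − P) = 15.32 + (5.3189) = 20.6389

20.64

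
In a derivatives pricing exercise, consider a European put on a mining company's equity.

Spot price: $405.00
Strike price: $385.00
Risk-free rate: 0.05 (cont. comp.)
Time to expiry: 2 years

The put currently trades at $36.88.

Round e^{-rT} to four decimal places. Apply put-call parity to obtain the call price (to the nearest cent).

exp(−rT) = exp(−0.05·2) = 0.9048
Put-call parity: C − P = S − K·e^(−rT) = 405 − 385·0.9048 = 405 − 348.3480 = 56.6520
C = P + (C − P) = 36.88 + (56.6520) = 93.5320

$93.53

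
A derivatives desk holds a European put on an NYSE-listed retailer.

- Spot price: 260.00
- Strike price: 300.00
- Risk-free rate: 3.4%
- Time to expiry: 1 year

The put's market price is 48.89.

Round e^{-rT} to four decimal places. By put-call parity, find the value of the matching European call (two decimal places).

exp(−rT) = exp(−0.034·1) = 0.9666
Put-call parity: C − P = S − K·e^(−rT) = 260 − 300·0.9666 = 260 − 289.9800 = -29.9800
C = P + (C − P) = 48.89 + (-29.9800) = 18.9100

18.91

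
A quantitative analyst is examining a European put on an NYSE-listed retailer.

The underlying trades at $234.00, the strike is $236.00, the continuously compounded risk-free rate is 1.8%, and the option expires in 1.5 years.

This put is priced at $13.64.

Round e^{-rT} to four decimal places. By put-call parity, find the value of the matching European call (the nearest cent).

e^(−rT) = e^(−0.018·1.5) = 0.9734
Put-call parity: C − P = S − K·e^(−rT) = 234 − 236·0.9734 = 234 − 229.7224 = 4.2776
C = P + (C − P) = 13.64 + (4.2776) = 17.9176

$17.92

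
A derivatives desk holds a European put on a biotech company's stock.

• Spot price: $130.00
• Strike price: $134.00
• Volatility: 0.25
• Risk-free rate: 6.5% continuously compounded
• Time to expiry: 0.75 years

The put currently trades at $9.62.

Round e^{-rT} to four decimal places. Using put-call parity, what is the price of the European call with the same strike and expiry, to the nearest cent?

$12.00

e^(−rT) = e^(−0.065·0.75) = 0.9524
Put-call parity: C − P = S − K·e^(−rT) = 130 − 134·0.9524 = 130 − 127.6216 = 2.3784
C = P + (C − P) = 9.62 + (2.3784) = 11.9984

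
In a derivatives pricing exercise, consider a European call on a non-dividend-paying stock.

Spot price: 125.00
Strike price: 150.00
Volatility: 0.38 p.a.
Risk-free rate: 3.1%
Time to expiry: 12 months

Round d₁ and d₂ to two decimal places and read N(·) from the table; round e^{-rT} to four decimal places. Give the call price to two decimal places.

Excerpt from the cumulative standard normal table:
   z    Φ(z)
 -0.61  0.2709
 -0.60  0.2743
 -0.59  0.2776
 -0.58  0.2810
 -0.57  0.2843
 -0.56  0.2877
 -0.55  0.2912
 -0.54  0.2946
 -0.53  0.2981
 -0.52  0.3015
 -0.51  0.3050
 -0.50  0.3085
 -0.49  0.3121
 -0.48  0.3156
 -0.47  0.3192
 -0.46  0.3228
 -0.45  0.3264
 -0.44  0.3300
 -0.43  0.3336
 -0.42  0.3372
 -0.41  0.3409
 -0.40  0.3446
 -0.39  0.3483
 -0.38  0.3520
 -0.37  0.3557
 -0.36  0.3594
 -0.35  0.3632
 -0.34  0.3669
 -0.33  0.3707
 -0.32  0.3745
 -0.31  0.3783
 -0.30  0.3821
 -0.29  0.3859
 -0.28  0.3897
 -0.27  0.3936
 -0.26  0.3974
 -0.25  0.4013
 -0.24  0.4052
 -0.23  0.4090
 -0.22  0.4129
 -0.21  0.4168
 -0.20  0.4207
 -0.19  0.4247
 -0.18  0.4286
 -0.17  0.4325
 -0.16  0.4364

σ√T = 0.38·√1 = 0.3800
ln(S/K) + (r + σ²/2)T = ln(125/150) + (0.031 + 0.38²/2)·1 = -0.1823 + 0.1032 = -0.0791
d₁ = -0.0791 / 0.3800 = -0.2082 ≈ -0.21
d₂ = d₁ − σ√T = -0.2082 − 0.3800 = -0.5882 ≈ -0.59
e^(−rT) = e^(−0.031·1) = 0.9695
N(d₁) = N(-0.21) = 0.4168;  N(d₂) = N(-0.59) = 0.2776
C = 125·0.4168 − 150·0.9695·0.2776 = 52.1000 − 40.3700 = 11.7300

11.73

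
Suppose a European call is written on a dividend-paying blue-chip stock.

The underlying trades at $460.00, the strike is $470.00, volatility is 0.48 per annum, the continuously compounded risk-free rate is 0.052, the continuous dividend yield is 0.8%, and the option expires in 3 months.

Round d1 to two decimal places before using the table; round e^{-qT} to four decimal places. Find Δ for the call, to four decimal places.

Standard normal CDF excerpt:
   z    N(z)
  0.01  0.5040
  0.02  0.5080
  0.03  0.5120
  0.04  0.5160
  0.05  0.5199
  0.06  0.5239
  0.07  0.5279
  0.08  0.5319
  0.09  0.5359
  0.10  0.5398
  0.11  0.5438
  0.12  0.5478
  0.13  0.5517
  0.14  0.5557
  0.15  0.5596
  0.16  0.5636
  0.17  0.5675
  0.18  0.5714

σ√T = 0.48·√0.25 = 0.2400
d₁ = [ln(460/470) + (0.052 − 0.008 + 0.48²/2)·0.25] / 0.2400 = [-0.0215 + 0.0398] / 0.2400 = 0.0762 ≈ 0.08
N(d₁) = N(0.08) = 0.5319
Δ_call = exp(−qT)·N(d₁) = 0.9980·0.5319 = 0.5308

0.5308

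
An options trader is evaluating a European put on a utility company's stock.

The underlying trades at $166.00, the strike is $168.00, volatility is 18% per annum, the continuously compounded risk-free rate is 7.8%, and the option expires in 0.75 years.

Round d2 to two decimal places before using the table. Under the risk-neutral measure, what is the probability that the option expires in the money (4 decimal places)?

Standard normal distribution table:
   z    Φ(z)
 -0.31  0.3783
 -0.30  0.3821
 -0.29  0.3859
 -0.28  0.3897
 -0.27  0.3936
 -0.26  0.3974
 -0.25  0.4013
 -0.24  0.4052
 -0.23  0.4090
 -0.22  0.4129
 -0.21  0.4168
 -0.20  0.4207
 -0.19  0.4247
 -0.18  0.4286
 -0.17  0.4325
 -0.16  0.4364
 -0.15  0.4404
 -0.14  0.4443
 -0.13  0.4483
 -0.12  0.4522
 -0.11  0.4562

σ√T = 0.18·√0.75 = 0.1559
d₁ = [ln(166/168) + (0.078 + 0.18²/2)·0.75] / 0.1559 = [-0.0120 + 0.0707] / 0.1559 = 0.3764 ⇒ 0.38
d₂ = d₁ − σ√T = 0.3764 − 0.1559 = 0.2205 ⇒ 0.22
Risk-neutral Pr[S_T < K] = N(−d₂) = N(-0.22) = 0.4129

0.4129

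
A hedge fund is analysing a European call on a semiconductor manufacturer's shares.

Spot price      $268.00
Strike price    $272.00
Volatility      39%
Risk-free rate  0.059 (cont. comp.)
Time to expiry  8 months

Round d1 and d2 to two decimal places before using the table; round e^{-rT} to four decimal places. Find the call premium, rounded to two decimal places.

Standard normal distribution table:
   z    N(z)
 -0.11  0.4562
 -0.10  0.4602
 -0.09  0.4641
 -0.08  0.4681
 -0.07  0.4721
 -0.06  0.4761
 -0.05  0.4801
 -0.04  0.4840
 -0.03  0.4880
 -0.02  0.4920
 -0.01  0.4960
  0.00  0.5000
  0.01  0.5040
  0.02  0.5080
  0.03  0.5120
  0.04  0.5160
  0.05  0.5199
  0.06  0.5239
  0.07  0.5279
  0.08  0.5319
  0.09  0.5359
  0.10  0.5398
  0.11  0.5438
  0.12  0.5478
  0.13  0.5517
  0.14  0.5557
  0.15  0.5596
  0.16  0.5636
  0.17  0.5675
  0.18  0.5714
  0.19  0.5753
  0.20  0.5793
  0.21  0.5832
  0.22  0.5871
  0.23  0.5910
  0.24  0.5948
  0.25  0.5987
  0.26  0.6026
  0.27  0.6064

σ√T = 0.39 × 0.8165 = 0.3184
d₁ = [ln(268/272) + (0.059 + ½·0.39²)·0.6667] / (σ√T) = (-0.0148 + 0.0900) / 0.3184 = 0.2362 ≈ 0.24
d₂ = 0.2362 − 0.3184 = -0.0822 ≈ -0.08
exp(−rT) = exp(−0.059·0.6667) = 0.9614
N(d₁) = N(0.24) = 0.5948;  N(d₂) = N(-0.08) = 0.4681
C = 268·0.5948 − 272·0.9614·0.4681 = 159.4064 − 122.4085 = 36.9979

$37.00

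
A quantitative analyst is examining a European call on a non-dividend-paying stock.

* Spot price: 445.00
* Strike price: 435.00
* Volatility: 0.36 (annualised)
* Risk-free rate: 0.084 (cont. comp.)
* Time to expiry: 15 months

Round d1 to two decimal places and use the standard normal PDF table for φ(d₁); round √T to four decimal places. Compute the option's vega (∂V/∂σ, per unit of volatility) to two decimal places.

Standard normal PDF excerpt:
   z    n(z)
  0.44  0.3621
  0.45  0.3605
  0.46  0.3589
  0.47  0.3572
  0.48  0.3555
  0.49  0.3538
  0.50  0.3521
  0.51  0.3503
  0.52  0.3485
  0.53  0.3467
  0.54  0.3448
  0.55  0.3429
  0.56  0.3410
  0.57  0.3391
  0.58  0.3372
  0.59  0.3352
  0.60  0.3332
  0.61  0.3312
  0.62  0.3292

173.38

σ√T = 0.36 × 1.1180 = 0.4025
d₁ = [ln(445/435) + (0.084 + 0.36²/2)·1.25] / 0.4025 = [0.0227 + 0.1860] / 0.4025 = 0.5186 ≈ 0.52
√T = √1.25 = 1.1180
φ(d₁) = φ(0.52) = 0.3485
vega = S·φ(d₁)·√T = 445·0.3485·1.1180 = 173.3822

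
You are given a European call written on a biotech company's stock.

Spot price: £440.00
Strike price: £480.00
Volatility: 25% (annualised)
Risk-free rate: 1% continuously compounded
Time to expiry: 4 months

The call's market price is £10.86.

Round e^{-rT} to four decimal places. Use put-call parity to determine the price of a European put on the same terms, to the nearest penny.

£49.28

e^(−rT) = e^(−0.01·0.3333) = 0.9967
Put-call parity: C − P = S − K·e^(−rT) = 440 − 480·0.9967 = 440 − 478.4160 = -38.4160
P = C − (C − P) = 10.86 − (-38.4160) = 49.2760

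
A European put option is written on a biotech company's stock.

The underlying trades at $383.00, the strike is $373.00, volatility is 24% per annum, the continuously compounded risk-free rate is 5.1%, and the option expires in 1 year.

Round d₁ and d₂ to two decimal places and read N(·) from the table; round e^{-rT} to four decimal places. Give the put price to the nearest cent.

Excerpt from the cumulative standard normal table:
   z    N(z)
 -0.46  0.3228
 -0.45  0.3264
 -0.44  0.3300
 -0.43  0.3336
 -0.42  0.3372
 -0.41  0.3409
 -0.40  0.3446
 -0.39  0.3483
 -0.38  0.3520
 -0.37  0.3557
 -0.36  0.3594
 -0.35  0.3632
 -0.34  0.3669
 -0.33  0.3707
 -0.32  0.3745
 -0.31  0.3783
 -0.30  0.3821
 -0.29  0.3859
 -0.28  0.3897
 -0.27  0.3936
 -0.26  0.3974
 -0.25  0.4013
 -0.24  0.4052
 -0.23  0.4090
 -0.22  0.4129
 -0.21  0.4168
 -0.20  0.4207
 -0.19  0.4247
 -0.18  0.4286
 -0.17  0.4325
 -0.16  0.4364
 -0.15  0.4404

$22.73

σ√T = 0.24 × 1.0000 = 0.2400
d₁ = [ln(383/373) + (0.051 + 0.24²/2)·1] / 0.2400 = [0.0265 + 0.0798] / 0.2400 = 0.4427 ⇒ 0.44
d₂ = d₁ − σ√T = 0.4427 − 0.2400 = 0.2027 ⇒ 0.20
e^(−rT) = e^(−0.051·1) = 0.9503
N(−d₂) = N(-0.20) = 0.4207;  N(−d₁) = N(-0.44) = 0.3300
P = 373·0.9503·0.4207 − 383·0.3300 = 149.1221 − 126.3900 = 22.7321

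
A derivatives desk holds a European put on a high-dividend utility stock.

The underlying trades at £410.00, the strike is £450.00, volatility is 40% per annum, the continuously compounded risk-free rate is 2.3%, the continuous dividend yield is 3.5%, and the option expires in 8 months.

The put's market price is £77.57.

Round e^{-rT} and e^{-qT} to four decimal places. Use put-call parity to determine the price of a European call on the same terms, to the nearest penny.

e^(−qT) = e^(−0.035·0.6667) = 0.9769;  e^(−rT) = e^(−0.023·0.6667) = 0.9848
Put-call parity: C − P = S·e^(−qT) − K·e^(−rT) = 410·0.9769 − 450·0.9848 = 400.5290 − 443.1600 = -42.6310
C = P + (C − P) = 77.57 + (-42.6310) = 34.9390

£34.94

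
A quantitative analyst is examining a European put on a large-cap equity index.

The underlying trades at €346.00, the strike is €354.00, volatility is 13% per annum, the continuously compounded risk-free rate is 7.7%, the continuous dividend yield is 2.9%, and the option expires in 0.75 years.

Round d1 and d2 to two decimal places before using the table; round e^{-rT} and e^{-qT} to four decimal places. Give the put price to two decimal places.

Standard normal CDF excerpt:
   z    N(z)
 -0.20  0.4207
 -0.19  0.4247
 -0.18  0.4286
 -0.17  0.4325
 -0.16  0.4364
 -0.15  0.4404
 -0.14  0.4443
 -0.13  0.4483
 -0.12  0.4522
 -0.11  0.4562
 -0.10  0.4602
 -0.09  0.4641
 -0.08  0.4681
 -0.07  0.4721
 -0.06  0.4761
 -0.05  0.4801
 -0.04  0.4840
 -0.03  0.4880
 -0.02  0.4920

T = 0.75;  σ√T = 0.1126
ln(S/K) + (r − q + σ²/2)T = ln(346/354) + (0.077 − 0.029 + 0.13²/2)·0.75 = -0.0229 + 0.0423 = 0.0195
d₁ = 0.0195 / 0.1126 = 0.1730 ≈ 0.17
d₂ = d₁ − σ√T = 0.1730 − 0.1126 = 0.0604 ≈ 0.06
e^(−qT) = e^(−0.029·0.75) = 0.9785;  e^(−rT) = e^(−0.077·0.75) = 0.9439
N(−d₂) = N(-0.06) = 0.4761;  N(−d₁) = N(-0.17) = 0.4325
P = 354·0.9439·0.4761 − 346·0.9785·0.4325 = 159.0843 − 146.4276 = 12.6567

€12.66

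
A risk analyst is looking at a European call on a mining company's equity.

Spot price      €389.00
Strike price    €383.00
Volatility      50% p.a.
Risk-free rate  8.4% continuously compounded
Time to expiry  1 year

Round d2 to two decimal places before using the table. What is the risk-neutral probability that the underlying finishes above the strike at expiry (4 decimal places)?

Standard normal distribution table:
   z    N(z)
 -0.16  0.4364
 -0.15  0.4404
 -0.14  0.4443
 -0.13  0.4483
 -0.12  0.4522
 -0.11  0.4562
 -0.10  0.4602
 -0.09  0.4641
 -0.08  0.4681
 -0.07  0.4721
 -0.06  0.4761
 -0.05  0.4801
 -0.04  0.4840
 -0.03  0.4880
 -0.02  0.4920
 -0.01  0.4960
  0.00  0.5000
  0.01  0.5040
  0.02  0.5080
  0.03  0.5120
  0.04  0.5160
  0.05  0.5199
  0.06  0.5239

0.4801

T = 1;  σ√T = 0.5000
d₁ = [ln(389/383) + (0.084 + ½·0.5²)·1] / (σ√T) = (0.0155 + 0.2090) / 0.5000 = 0.4491 ⇒ 0.45
d₂ = 0.4491 − 0.5000 = -0.0509 ⇒ -0.05
Pr(exercise) under Q = N(d₂) = 0.4801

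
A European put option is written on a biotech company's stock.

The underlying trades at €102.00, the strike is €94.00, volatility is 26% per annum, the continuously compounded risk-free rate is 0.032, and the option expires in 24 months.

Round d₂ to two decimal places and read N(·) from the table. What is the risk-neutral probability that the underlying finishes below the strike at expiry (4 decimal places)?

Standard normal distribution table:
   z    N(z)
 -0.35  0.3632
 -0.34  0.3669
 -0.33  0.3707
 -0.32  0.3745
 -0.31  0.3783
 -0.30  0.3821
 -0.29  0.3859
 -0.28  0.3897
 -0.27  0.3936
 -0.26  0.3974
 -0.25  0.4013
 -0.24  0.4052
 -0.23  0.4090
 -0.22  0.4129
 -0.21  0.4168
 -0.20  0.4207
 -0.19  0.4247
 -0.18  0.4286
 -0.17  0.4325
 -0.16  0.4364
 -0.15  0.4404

σ√T = 0.26·√2 = 0.3677
d₁ = [ln(102/94) + (0.032 + 0.26²/2)·2] / 0.3677 = [0.0817 + 0.1316] / 0.3677 = 0.5800 which rounds to 0.58
d₂ = d₁ − σ√T = 0.5800 − 0.3677 = 0.2123 which rounds to 0.21
Risk-neutral Pr[S_T < K] = N(−d₂) = N(-0.21) = 0.4168

0.4168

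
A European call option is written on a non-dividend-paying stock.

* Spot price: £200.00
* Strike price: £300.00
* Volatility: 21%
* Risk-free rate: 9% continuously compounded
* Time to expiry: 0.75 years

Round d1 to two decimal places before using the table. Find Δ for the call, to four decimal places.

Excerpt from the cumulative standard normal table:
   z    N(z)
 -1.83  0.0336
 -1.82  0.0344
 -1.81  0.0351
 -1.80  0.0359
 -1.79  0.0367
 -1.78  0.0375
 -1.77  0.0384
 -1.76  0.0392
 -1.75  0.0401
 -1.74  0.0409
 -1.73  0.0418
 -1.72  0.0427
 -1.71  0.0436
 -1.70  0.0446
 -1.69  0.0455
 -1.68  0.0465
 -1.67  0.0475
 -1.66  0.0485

T = 0.75;  σ√T = 0.1819
d₁ = [ln(200/300) + (0.09 + 0.21²/2)·0.75] / 0.1819 = [-0.4055 + 0.0840] / 0.1819 = -1.7674 ≈ -1.77
N(d₁) = N(-1.77) = 0.0384
Δ_call = N(d₁) = 0.0384

0.0384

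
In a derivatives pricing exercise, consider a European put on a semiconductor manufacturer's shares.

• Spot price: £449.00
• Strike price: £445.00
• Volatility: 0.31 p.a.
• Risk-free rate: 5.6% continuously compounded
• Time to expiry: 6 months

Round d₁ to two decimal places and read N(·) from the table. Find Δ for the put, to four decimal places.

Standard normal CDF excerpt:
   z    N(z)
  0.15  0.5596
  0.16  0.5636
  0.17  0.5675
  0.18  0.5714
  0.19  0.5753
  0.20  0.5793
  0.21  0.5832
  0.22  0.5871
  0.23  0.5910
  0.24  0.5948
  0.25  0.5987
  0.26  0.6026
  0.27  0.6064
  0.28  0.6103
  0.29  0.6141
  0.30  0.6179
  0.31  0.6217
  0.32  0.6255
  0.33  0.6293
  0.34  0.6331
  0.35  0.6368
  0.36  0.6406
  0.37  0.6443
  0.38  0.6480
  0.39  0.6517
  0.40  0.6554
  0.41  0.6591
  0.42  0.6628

-0.3897

σ√T = 0.31 × 0.7071 = 0.2192
d₁ = [ln(449/445) + (0.056 + 0.31²/2)·0.5] / 0.2192 = [0.0089 + 0.0520] / 0.2192 = 0.2782 ⇒ 0.28
N(d₁) = N(0.28) = 0.6103
Δ_put = N(d₁) − 1 = 0.6103 − 1 = -0.3897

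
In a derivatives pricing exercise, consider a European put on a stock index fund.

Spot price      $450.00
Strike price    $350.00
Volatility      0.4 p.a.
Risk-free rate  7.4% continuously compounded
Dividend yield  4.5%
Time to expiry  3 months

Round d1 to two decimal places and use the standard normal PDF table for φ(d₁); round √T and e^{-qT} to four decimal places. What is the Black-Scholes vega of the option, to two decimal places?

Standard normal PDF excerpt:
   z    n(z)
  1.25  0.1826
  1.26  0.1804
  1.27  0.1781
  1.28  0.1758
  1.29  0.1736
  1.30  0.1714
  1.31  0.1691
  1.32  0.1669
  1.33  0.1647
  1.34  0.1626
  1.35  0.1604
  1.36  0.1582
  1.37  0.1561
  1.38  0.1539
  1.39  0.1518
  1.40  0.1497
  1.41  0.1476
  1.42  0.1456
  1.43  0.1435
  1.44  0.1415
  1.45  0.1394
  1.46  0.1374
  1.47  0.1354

33.77

σ√T = 0.4 × 0.5000 = 0.2000
d₁ = [ln(450/350) + (0.074 − 0.045 + ½·0.4²)·0.25] / (σ√T) = (0.2513 + 0.0273) / 0.2000 = 1.3928 ≈ 1.39
√T = √0.25 = 0.5000
φ(d₁) = φ(1.39) = 0.1518
e^(−qT) = e^(−0.045·0.25) = 0.9888
vega = S·e^(−qT)·φ(d₁)·√T = 450·0.9888·0.1518·0.5000 = 33.7725
(Vega is the same for a European call and put with the same parameters.)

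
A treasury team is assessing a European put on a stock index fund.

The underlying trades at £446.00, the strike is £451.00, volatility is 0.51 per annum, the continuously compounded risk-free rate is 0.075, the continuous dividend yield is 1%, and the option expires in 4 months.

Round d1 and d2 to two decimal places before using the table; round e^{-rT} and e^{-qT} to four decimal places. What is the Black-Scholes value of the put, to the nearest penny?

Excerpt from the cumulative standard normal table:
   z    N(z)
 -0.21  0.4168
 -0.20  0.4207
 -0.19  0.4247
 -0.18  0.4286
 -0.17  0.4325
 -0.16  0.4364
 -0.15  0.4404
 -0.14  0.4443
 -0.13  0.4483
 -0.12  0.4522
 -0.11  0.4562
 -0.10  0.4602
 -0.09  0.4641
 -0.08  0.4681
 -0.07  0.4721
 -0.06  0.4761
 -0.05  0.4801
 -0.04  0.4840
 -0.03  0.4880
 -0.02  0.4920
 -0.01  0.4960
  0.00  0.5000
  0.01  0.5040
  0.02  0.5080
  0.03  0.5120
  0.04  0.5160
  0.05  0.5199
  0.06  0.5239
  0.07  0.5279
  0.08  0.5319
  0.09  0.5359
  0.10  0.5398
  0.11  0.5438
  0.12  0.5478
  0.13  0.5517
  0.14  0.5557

£48.67

T = 0.3333;  σ√T = 0.2944
d₁ = [ln(446/451) + (0.075 − 0.01 + ½·0.51²)·0.3333] / (σ√T) = (-0.0111 + 0.0650) / 0.2944 = 0.1829 ≈ 0.18
d₂ = 0.1829 − 0.2944 = -0.1115 ≈ -0.11
exp(−qT) = exp(−0.01·0.3333) = 0.9967;  exp(−rT) = exp(−0.075·0.3333) = 0.9753
N(−d₂) = N(0.11) = 0.5438;  N(−d₁) = N(-0.18) = 0.4286
P = 451·0.9753·0.5438 − 446·0.9967·0.4286 = 239.1960 − 190.5248 = 48.6712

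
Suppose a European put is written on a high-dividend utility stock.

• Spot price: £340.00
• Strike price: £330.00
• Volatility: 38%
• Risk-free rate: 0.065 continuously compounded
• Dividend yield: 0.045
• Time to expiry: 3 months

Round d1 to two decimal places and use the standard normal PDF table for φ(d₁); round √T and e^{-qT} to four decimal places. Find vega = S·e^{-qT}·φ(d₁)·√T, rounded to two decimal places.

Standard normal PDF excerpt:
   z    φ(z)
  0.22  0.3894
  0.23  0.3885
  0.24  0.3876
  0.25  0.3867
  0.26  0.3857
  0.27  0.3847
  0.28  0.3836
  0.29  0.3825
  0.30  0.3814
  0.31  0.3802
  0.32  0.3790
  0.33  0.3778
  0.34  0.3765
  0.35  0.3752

64.48

σ√T = 0.38·√0.25 = 0.1900
d₁ = [ln(340/330) + (0.065 − 0.045 + 0.38²/2)·0.25] / 0.1900 = [0.0299 + 0.0231] / 0.1900 = 0.2784 ≈ 0.28
√T = √0.25 = 0.5000
φ(d₁) = φ(0.28) = 0.3836
e^(−qT) = e^(−0.045·0.25) = 0.9888
vega = S·e^(−qT)·φ(d₁)·√T = 340·0.9888·0.3836·0.5000 = 64.4816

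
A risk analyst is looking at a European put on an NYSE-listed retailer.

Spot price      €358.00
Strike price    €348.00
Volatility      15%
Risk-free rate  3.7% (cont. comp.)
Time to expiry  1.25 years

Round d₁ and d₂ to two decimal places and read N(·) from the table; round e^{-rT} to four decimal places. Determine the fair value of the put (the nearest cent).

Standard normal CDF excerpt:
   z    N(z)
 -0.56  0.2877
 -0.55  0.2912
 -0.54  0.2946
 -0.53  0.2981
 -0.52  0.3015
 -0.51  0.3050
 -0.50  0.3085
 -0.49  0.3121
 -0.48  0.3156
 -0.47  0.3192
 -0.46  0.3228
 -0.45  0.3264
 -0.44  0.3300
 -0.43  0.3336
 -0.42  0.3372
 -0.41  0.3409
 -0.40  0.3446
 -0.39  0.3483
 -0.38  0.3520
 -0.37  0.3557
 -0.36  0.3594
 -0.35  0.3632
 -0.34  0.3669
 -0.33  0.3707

T = 1.25;  σ√T = 0.1677
d₁ = [ln(358/348) + (0.037 + 0.15²/2)·1.25] / 0.1677 = [0.0283 + 0.0603] / 0.1677 = 0.5286 which rounds to 0.53
d₂ = d₁ − σ√T = 0.5286 − 0.1677 = 0.3609 which rounds to 0.36
exp(−rT) = exp(−0.037·1.25) = 0.9548
N(−d₂) = N(-0.36) = 0.3594;  N(−d₁) = N(-0.53) = 0.2981
P = 348·0.9548·0.3594 − 358·0.2981 = 119.4180 − 106.7198 = 12.6982

€12.70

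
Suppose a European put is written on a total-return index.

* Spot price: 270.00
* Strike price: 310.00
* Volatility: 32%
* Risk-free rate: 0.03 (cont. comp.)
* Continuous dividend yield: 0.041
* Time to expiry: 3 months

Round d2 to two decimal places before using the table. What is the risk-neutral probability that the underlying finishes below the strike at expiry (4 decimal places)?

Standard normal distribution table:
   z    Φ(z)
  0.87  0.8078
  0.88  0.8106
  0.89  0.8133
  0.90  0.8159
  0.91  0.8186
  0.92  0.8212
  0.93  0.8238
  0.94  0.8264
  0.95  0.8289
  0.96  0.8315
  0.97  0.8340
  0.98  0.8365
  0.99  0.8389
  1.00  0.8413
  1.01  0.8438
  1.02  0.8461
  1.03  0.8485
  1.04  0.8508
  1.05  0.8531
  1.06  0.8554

0.8315

T = 0.25;  σ√T = 0.1600
d₁ = [ln(270/310) + (0.03 − 0.041 + 0.32²/2)·0.25] / 0.1600 = [-0.1382 + 0.0100] / 0.1600 = -0.8006 ⇒ -0.80
d₂ = d₁ − σ√T = -0.8006 − 0.1600 = -0.9606 ⇒ -0.96
Risk-neutral Pr[S_T < K] = N(−d₂) = N(0.96) = 0.8315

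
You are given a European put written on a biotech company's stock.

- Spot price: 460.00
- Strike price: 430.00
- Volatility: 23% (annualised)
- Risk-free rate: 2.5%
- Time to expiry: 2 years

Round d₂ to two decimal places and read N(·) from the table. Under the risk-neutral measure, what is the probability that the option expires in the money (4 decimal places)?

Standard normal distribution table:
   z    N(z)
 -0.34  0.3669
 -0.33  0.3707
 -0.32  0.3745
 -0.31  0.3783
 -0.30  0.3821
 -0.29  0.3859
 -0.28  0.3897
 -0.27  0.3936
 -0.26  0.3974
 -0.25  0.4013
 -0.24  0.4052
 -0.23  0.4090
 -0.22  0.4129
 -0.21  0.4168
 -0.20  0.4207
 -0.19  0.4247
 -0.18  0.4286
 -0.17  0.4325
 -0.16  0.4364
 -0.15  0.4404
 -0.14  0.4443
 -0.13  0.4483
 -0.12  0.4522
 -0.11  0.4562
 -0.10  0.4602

0.4207

σ√T = 0.23 × 1.4142 = 0.3253
d₁ = [ln(460/430) + (0.025 + 0.23²/2)·2] / 0.3253 = [0.0674 + 0.1029] / 0.3253 = 0.5237 ≈ 0.52
d₂ = d₁ − σ√T = 0.5237 − 0.3253 = 0.1984 ≈ 0.20
Risk-neutral Pr[S_T < K] = N(−d₂) = N(-0.20) = 0.4207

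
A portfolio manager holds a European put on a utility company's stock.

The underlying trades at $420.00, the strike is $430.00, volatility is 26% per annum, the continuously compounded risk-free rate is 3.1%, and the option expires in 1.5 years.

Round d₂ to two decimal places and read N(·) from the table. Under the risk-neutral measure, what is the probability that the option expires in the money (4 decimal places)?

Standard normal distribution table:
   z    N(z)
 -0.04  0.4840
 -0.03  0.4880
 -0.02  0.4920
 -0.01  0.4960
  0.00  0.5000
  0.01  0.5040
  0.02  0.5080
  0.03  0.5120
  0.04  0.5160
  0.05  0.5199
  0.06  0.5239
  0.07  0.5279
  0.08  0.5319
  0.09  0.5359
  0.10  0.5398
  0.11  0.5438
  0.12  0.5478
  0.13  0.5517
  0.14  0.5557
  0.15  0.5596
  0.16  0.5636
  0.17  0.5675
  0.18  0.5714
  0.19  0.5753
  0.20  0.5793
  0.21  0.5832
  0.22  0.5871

0.5359

σ√T = 0.26·√1.5 = 0.3184
d₁ = [ln(420/430) + (0.031 + ½·0.26²)·1.5] / (σ√T) = (-0.0235 + 0.0972) / 0.3184 = 0.2313 which rounds to 0.23
d₂ = 0.2313 − 0.3184 = -0.0871 which rounds to -0.09
Pr(exercise) under Q = N(−d₂) = N(0.09) = 0.5359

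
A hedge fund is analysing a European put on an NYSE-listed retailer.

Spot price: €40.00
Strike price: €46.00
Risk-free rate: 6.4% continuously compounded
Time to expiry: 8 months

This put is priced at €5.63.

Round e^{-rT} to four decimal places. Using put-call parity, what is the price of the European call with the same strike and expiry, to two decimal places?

€1.55

e^(−rT) = e^(−0.064·0.6667) = 0.9582
Put-call parity: C − P = S − K·e^(−rT) = 40 − 46·0.9582 = 40 − 44.0772 = -4.0772
C = P + (C − P) = 5.63 + (-4.0772) = 1.5528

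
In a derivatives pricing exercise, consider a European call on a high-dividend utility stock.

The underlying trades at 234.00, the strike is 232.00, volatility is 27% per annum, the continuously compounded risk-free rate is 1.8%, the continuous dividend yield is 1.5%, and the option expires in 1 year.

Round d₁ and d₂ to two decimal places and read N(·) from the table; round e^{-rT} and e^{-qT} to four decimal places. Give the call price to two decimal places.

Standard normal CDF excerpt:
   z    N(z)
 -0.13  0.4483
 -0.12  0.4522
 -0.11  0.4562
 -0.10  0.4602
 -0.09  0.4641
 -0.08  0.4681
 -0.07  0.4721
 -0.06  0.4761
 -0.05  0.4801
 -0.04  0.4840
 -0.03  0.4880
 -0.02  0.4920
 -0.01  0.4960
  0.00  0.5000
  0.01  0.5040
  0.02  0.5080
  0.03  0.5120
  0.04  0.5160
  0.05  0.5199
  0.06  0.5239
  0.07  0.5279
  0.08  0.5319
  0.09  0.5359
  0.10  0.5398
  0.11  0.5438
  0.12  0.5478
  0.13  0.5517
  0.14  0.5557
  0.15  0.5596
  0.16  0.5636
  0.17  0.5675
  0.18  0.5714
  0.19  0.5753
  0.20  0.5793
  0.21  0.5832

25.96

σ√T = 0.27 × 1.0000 = 0.2700
d₁ = [ln(234/232) + (0.018 − 0.015 + ½·0.27²)·1] / (σ√T) = (0.0086 + 0.0394) / 0.2700 = 0.1779 ⇒ 0.18
d₂ = 0.1779 − 0.2700 = -0.0921 ⇒ -0.09
exp(−qT) = exp(−0.015·1) = 0.9851;  exp(−rT) = exp(−0.018·1) = 0.9822
N(d₁) = N(0.18) = 0.5714;  N(d₂) = N(-0.09) = 0.4641
C = 234·0.9851·0.5714 − 232·0.9822·0.4641 = 131.7154 − 105.7547 = 25.9607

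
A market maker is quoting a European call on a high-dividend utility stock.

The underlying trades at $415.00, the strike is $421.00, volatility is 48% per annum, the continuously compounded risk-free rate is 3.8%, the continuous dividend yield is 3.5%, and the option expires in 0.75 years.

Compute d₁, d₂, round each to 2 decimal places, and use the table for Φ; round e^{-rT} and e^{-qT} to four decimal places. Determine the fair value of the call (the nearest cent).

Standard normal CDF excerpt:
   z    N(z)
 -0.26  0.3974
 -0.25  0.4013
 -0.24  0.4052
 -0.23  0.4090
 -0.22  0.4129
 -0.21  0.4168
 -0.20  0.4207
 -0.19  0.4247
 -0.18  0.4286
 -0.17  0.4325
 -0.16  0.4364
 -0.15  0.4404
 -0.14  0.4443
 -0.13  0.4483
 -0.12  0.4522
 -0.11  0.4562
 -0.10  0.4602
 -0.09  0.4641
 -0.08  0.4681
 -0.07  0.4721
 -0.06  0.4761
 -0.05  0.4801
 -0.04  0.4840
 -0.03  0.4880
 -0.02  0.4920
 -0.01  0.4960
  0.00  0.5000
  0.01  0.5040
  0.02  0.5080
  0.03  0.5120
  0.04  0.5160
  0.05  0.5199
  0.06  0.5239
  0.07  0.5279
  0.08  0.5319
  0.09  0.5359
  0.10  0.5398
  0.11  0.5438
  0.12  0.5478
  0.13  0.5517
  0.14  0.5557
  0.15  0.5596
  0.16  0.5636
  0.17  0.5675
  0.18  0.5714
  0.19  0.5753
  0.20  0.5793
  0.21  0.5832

$65.19

σ√T = 0.48 × 0.8660 = 0.4157
d₁ = [ln(415/421) + (0.038 − 0.035 + ½·0.48²)·0.75] / (σ√T) = (-0.0144 + 0.0887) / 0.4157 = 0.1787 which rounds to 0.18
d₂ = 0.1787 − 0.4157 = -0.2370 which rounds to -0.24
e^(−qT) = e^(−0.035·0.75) = 0.9741;  e^(−rT) = e^(−0.038·0.75) = 0.9719
N(d₁) = N(0.18) = 0.5714;  N(d₂) = N(-0.24) = 0.4052
C = 415·0.9741·0.5714 − 421·0.9719·0.4052 = 230.9893 − 165.7956 = 65.1937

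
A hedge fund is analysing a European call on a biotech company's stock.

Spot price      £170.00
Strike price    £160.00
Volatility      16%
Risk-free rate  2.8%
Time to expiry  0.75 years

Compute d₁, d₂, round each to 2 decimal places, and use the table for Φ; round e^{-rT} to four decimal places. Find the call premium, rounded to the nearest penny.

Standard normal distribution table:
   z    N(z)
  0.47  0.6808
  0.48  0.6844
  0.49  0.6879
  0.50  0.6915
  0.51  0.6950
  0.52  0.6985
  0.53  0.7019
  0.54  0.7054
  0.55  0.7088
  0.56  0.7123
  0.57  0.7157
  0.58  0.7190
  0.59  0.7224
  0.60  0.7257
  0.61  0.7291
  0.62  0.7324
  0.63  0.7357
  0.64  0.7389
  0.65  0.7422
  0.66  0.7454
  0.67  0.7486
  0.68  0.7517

σ√T = 0.16·√0.75 = 0.1386
d₁ = [ln(170/160) + (0.028 + 0.16²/2)·0.75] / 0.1386 = [0.0606 + 0.0306] / 0.1386 = 0.6584 → 0.66
d₂ = d₁ − σ√T = 0.6584 − 0.1386 = 0.5198 → 0.52
exp(−rT) = exp(−0.028·0.75) = 0.9792
N(d₁) = N(0.66) = 0.7454;  N(d₂) = N(0.52) = 0.6985
C = 170·0.7454 − 160·0.9792·0.6985 = 126.7180 − 109.4354 = 17.2826

£17.28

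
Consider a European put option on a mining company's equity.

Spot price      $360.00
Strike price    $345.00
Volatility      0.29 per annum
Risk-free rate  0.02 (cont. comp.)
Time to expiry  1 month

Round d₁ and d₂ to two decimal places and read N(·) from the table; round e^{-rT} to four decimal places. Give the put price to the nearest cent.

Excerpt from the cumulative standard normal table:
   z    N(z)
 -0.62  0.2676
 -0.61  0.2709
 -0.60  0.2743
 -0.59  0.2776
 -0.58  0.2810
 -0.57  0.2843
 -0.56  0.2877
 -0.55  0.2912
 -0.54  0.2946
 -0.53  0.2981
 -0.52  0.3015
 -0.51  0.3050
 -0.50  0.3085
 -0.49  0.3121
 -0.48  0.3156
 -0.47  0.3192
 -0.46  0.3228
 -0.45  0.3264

$5.14

σ√T = 0.29·√0.08333 = 0.0837
d₁ = [ln(360/345) + (0.02 + ½·0.29²)·0.08333] / (σ√T) = (0.0426 + 0.0052) / 0.0837 = 0.5701 which rounds to 0.57
d₂ = 0.5701 − 0.0837 = 0.4864 which rounds to 0.49
exp(−rT) = exp(−0.02·0.08333) = 0.9983
N(−d₂) = N(-0.49) = 0.3121;  N(−d₁) = N(-0.57) = 0.2843
P = 345·0.9983·0.3121 − 360·0.2843 = 107.4915 − 102.3480 = 5.1435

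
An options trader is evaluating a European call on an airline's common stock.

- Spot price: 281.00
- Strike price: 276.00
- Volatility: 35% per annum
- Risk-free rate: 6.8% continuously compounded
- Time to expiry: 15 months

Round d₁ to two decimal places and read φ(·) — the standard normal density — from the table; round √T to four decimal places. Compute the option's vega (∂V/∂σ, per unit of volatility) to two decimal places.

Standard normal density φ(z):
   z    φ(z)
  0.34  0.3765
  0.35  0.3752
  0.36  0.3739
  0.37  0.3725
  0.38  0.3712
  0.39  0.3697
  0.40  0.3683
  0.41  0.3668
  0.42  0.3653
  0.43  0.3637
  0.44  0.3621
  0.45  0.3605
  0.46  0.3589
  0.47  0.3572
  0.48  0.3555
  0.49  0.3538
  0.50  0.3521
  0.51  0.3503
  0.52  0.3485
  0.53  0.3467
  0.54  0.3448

σ√T = 0.35 × 1.1180 = 0.3913
d₁ = [ln(281/276) + (0.068 + 0.35²/2)·1.25] / 0.3913 = [0.0180 + 0.1616] / 0.3913 = 0.4588 ≈ 0.46
√T = √1.25 = 1.1180
φ(d₁) = φ(0.46) = 0.3589
vega = S·φ(d₁)·√T = 281·0.3589·1.1180 = 112.7513

112.75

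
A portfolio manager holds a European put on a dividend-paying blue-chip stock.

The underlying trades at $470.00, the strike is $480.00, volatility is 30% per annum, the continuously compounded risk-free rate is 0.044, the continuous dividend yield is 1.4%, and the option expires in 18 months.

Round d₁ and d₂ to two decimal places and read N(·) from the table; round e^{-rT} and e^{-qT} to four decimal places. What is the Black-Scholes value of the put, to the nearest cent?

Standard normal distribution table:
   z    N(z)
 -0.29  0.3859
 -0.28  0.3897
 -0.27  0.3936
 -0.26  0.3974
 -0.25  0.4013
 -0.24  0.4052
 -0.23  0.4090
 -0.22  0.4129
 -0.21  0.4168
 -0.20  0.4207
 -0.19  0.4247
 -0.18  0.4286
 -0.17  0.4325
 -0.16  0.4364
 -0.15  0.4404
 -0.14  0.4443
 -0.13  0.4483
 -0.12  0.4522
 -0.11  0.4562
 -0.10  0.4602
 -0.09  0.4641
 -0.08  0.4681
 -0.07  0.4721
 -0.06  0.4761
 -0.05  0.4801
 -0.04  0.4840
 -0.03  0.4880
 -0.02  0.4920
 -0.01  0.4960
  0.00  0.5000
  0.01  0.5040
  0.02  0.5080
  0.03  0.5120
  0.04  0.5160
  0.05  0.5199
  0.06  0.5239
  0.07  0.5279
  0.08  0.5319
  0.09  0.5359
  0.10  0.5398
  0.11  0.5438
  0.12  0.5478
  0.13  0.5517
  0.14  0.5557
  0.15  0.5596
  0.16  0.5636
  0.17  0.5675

T = 1.5;  σ√T = 0.3674
d₁ = [ln(470/480) + (0.044 − 0.014 + 0.3²/2)·1.5] / 0.3674 = [-0.0211 + 0.1125] / 0.3674 = 0.2489 ⇒ 0.25
d₂ = d₁ − σ√T = 0.2489 − 0.3674 = -0.1185 ⇒ -0.12
e^(−qT) = e^(−0.014·1.5) = 0.9792;  e^(−rT) = e^(−0.044·1.5) = 0.9361
N(−d₂) = N(0.12) = 0.5478;  N(−d₁) = N(-0.25) = 0.4013
P = 480·0.9361·0.5478 − 470·0.9792·0.4013 = 246.1419 − 184.6879 = 61.4540

$61.45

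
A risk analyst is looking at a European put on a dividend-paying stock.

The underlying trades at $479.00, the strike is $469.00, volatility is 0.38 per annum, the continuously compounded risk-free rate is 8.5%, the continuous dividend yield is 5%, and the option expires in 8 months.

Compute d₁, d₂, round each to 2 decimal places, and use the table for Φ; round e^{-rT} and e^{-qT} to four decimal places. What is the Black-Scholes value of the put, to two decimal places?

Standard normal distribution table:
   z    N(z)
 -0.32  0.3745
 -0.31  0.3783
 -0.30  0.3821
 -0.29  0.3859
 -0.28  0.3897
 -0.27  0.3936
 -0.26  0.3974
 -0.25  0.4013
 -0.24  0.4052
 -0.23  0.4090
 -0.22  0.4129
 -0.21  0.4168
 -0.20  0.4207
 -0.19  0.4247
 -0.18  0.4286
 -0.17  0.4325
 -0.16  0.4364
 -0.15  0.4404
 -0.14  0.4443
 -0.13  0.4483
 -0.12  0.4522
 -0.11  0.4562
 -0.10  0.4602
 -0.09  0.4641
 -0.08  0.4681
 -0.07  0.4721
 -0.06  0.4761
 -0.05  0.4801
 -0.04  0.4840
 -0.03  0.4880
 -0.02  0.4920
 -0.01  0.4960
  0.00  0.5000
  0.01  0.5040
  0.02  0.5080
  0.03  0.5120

σ√T = 0.38 × 0.8165 = 0.3103
ln(S/K) + (r − q + σ²/2)T = ln(479/469) + (0.085 − 0.05 + 0.38²/2)·0.6667 = 0.0211 + 0.0715 = 0.0926
d₁ = 0.0926 / 0.3103 = 0.2983 → 0.30
d₂ = d₁ − σ√T = 0.2983 − 0.3103 = -0.0119 → -0.01
exp(−qT) = exp(−0.05·0.6667) = 0.9672;  exp(−rT) = exp(−0.085·0.6667) = 0.9449
P = 469·0.9449·N(0.01) − 479·0.9672·N(-0.30) = 469·0.9449·0.5040 − 479·0.9672·0.3821 = 223.3517 − 177.0227 = 46.3290

$46.33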